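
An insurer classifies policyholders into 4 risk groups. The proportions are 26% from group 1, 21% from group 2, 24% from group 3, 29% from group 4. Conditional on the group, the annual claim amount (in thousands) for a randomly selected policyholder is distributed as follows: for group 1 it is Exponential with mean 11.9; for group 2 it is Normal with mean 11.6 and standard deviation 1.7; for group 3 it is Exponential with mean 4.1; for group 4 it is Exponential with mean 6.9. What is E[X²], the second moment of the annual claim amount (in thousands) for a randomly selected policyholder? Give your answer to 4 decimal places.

138.1843

For each component E[X²] = Var + (mean)², giving 1: 283.22; 2: 137.45; 3: 33.62; 4: 95.22.
Overall E[X²] = 0.26·283.22 + 0.21·137.45 + 0.24·33.62 + 0.29·95.22 = 138.184.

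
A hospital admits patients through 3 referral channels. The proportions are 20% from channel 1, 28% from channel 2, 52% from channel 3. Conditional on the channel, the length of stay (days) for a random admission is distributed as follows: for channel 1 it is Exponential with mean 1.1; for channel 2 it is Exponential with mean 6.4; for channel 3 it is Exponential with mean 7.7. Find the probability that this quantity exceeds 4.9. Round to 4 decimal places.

Conditional on each channel, P(X > 4.9): 1: 0.0116256; 2: 0.465043; 3: 0.529213.
By total probability, P(X > 4.9) = 0.2·0.0116256 + 0.28·0.465043 + 0.52·0.529213 = 0.407728.

0.4077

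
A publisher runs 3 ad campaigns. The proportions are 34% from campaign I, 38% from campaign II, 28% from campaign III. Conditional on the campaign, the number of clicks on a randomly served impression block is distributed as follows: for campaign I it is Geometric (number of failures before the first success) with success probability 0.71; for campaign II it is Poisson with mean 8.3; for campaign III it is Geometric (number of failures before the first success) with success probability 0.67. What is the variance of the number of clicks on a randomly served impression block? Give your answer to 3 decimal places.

18.088

Per component, I: μ=0.408451, E[X²]=0.742115; II: μ=8.3, E[X²]=77.19; III: μ=0.492537, E[X²]=0.977723.
E[X] = 0.34·0.408451 + 0.38·8.3 + 0.28·0.492537 = 3.43078.
E[X²] = 0.34·0.742115 + 0.38·77.19 + 0.28·0.977723 = 29.8583.
Var(X) = E[X²] − (E[X])² = 29.8583 − 11.7703 = 18.088.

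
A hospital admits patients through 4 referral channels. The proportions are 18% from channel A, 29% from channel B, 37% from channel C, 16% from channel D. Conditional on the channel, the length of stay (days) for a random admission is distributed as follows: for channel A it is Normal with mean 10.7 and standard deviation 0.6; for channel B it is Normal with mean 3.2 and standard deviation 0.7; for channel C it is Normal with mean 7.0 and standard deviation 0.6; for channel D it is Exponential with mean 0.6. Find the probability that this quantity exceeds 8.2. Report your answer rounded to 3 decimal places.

Conditional on each channel, P(X > 8.2): A: 0.999985; B: 4.57079e-13; C: 0.0227501; D: 1.16049e-06.
By total probability, P(X > 8.2) = 0.18·0.999985 + 0.29·4.57079e-13 + 0.37·0.0227501 + 0.16·1.16049e-06 = 0.188415.

0.188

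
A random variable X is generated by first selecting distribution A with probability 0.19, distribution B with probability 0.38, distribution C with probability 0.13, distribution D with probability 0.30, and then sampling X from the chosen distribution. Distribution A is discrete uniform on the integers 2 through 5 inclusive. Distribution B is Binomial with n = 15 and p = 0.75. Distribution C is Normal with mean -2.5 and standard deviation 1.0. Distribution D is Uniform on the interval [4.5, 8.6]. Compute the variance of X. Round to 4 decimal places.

22.6646

Per component, A: μ=3.5, E[X²]=13.5; B: μ=11.25, E[X²]=129.375; C: μ=-2.5, E[X²]=7.25; D: μ=6.55, E[X²]=44.3033.
E[X] = 0.19·3.5 + 0.38·11.25 + 0.13·-2.5 + 0.3·6.55 = 6.58.
E[X²] = 0.19·13.5 + 0.38·129.375 + 0.13·7.25 + 0.3·44.3033 = 65.961.
Var(X) = E[X²] − (E[X])² = 65.961 − 43.2964 = 22.6646.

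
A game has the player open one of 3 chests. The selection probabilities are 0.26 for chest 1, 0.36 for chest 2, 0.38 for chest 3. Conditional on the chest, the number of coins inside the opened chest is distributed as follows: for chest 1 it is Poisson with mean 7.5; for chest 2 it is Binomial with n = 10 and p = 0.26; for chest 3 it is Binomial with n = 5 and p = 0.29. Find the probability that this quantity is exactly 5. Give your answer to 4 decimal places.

0.0531

Conditional on each chest, P(X = 5): 1: 0.109375; 2: 0.0664394; 3: 0.00205111.
By total probability, P(X = 5) = 0.26·0.109375 + 0.36·0.0664394 + 0.38·0.00205111 = 0.053135.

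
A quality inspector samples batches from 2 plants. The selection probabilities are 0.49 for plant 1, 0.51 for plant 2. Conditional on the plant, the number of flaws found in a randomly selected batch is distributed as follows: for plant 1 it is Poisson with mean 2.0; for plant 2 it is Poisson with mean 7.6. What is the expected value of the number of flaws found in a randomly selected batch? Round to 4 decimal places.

Component means — 1: 2; 2: 7.6.
E[X] = 0.49·2 + 0.51·7.6 = 4.856.

4.8560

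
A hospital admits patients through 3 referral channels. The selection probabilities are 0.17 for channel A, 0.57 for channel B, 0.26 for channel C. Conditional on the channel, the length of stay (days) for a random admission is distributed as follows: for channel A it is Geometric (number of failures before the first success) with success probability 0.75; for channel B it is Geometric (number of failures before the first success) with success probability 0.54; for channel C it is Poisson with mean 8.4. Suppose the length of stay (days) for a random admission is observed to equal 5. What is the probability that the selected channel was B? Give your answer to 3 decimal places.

0.236

Likelihoods P(X=5 | ·): A: 0.000732422; B: 0.011122; C: 0.0783685.
Posterior ∝ prior × likelihood. Numerator for B: 0.57·0.011122 = 0.00633954.
Normalizing constant: 0.17·0.000732422 + 0.57·0.011122 + 0.26·0.0783685 = 0.0268399.
P(B | observation) = 0.00633954 / 0.0268399 = 0.236199.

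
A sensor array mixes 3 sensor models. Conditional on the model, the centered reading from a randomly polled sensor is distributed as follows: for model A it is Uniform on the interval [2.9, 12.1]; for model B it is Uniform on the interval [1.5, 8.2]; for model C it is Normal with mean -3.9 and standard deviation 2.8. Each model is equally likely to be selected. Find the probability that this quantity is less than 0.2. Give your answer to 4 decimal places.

Conditional on each model, P(X < 0.2): A: 0; B: 0; C: 0.928442.
By total probability, P(X < 0.2) = 0.333333·0 + 0.333333·0 + 0.333333·0.928442 = 0.309481.

0.3095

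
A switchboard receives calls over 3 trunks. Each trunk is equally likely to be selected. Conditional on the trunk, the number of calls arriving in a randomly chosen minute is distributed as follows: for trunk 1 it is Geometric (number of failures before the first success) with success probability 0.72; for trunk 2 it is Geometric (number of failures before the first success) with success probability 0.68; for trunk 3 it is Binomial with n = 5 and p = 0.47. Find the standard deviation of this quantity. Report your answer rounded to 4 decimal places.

1.2831

Per component, 1: μ=0.388889, E[X²]=0.691358; 2: μ=0.470588, E[X²]=0.913495; 3: μ=2.35, E[X²]=6.768.
E[X] = 0.333333·0.388889 + 0.333333·0.470588 + 0.333333·2.35 = 1.06983.
E[X²] = 0.333333·0.691358 + 0.333333·0.913495 + 0.333333·6.768 = 2.79095.
Var(X) = E[X²] − (E[X])² = 2.79095 − 1.14453 = 1.64642.
SD(X) = √1.64642 = 1.28313.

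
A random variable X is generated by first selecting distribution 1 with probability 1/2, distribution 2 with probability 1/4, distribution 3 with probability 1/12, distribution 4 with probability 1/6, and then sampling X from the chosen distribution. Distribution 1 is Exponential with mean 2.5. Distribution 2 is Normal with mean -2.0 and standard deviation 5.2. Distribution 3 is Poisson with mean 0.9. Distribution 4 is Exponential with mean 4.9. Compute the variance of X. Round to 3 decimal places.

Per component, 1: μ=2.5, E[X²]=12.5; 2: μ=-2, E[X²]=31.04; 3: μ=0.9, E[X²]=1.71; 4: μ=4.9, E[X²]=48.02.
E[X] = 0.5·2.5 + 0.25·-2 + 0.0833333·0.9 + 0.166667·4.9 = 1.64167.
E[X²] = 0.5·12.5 + 0.25·31.04 + 0.0833333·1.71 + 0.166667·48.02 = 22.1558.
Var(X) = E[X²] − (E[X])² = 22.1558 − 2.69507 = 19.4608.

19.461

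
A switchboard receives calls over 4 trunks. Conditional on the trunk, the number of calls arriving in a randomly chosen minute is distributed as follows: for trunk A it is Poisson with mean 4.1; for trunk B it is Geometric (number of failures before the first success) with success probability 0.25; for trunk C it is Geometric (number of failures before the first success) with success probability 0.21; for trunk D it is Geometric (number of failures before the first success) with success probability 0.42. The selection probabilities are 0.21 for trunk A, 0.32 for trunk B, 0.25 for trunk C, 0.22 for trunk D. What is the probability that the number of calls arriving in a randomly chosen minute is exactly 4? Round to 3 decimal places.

0.097

Conditional on each trunk, P(X = 4): A: 0.195127; B: 0.0791016; C: 0.0817952; D: 0.0475293.
By total probability, P(X = 4) = 0.21·0.195127 + 0.32·0.0791016 + 0.25·0.0817952 + 0.22·0.0475293 = 0.0971944.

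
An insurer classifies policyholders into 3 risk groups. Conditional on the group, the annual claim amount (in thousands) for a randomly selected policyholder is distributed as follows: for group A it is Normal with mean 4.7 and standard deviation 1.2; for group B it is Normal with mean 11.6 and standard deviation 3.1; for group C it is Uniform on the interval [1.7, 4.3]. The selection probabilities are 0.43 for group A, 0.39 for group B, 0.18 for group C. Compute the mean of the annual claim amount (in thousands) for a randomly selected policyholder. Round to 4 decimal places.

7.0850

Component means — A: 4.7; B: 11.6; C: 3.
E[X] = 0.43·4.7 + 0.39·11.6 + 0.18·3 = 7.085.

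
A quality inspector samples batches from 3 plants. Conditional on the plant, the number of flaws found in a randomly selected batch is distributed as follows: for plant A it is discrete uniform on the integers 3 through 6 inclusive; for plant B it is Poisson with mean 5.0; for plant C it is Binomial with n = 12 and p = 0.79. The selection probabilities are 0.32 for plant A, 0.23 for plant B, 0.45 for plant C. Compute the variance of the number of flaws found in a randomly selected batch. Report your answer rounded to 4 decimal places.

8.1128

Per component, A: μ=4.5, E[X²]=21.5; B: μ=5, E[X²]=30; C: μ=9.48, E[X²]=91.8612.
E[X] = 0.32·4.5 + 0.23·5 + 0.45·9.48 = 6.856.
E[X²] = 0.32·21.5 + 0.23·30 + 0.45·91.8612 = 55.1175.
Var(X) = E[X²] − (E[X])² = 55.1175 − 47.0047 = 8.1128.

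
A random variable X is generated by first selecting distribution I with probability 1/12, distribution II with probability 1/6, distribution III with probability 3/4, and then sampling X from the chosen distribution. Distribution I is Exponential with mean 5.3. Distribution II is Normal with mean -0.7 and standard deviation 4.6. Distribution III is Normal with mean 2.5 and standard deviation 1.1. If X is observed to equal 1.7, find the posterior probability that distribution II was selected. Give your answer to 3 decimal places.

0.054

Likelihoods f(1.7 | ·): I: 0.136906; II: 0.0756906; III: 0.278396.
Posterior ∝ prior × likelihood. Numerator for II: 0.166667·0.0756906 = 0.0126151.
Normalizing constant: 0.0833333·0.136906 + 0.166667·0.0756906 + 0.75·0.278396 = 0.232821.
P(II | observation) = 0.0126151 / 0.232821 = 0.0541838.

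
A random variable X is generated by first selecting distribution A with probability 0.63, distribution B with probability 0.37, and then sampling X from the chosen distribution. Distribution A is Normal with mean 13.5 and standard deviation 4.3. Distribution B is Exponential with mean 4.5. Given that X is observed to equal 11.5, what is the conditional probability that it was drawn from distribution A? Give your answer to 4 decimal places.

0.8915

Likelihoods f(11.5 | ·): A: 0.0832656; B: 0.0172554.
Posterior ∝ prior × likelihood. Numerator for A: 0.63·0.0832656 = 0.0524573.
Normalizing constant: 0.63·0.0832656 + 0.37·0.0172554 = 0.0588418.
P(A | observation) = 0.0524573 / 0.0588418 = 0.891498.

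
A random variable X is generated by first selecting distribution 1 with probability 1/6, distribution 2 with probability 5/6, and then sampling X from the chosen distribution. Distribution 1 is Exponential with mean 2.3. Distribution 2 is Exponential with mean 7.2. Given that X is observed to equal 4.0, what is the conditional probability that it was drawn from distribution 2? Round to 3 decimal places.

Likelihoods f(4.0 | ·): 1: 0.0763796; 2: 0.079688.
Posterior ∝ prior × likelihood. Numerator for 2: 0.833333·0.079688 = 0.0664066.
Normalizing constant: 0.166667·0.0763796 + 0.833333·0.079688 = 0.0791366.
P(2 | observation) = 0.0664066 / 0.0791366 = 0.83914.

0.839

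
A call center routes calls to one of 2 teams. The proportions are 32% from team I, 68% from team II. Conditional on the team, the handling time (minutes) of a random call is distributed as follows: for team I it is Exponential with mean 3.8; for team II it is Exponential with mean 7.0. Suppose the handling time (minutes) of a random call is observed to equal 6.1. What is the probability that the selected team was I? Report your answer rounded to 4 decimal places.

Likelihoods f(6.1 | ·): I: 0.0528518; II: 0.0597648.
Posterior ∝ prior × likelihood. Numerator for I: 0.32·0.0528518 = 0.0169126.
Normalizing constant: 0.32·0.0528518 + 0.68·0.0597648 = 0.0575526.
P(I | observation) = 0.0169126 / 0.0575526 = 0.293863.

0.2939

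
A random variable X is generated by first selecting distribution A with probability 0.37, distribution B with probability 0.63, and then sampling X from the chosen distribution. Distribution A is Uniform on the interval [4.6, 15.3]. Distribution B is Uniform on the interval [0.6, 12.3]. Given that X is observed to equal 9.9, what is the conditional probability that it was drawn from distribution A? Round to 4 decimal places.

Likelihoods f(9.9 | ·): A: 0.0934579; B: 0.0854701.
Posterior ∝ prior × likelihood. Numerator for A: 0.37·0.0934579 = 0.0345794.
Normalizing constant: 0.37·0.0934579 + 0.63·0.0854701 = 0.0884256.
P(A | observation) = 0.0345794 / 0.0884256 = 0.391057.

0.3911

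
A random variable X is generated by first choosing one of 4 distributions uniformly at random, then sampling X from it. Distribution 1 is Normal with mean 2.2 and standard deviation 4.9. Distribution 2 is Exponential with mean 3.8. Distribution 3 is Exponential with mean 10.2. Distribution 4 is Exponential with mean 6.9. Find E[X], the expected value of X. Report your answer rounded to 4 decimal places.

Component means — 1: 2.2; 2: 3.8; 3: 10.2; 4: 6.9.
E[X] = 0.25·2.2 + 0.25·3.8 + 0.25·10.2 + 0.25·6.9 = 5.775.

5.7750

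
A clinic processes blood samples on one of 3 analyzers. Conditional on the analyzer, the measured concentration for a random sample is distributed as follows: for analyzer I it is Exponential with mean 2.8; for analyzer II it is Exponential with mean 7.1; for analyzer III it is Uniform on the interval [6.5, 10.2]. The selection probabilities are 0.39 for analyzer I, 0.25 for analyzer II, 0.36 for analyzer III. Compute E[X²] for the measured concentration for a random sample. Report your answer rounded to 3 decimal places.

For each component E[X²] = Var + (mean)², giving I: 15.68; II: 100.82; III: 70.8633.
Overall E[X²] = 0.39·15.68 + 0.25·100.82 + 0.36·70.8633 = 56.831.

56.831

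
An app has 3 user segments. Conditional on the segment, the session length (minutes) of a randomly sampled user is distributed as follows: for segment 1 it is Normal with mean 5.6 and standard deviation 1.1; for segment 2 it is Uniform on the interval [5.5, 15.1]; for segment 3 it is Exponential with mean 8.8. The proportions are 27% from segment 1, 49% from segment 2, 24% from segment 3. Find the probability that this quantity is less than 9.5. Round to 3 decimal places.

Conditional on each segment, P(X < 9.5): 1: 0.999804; 2: 0.416667; 3: 0.66025.
By total probability, P(X < 9.5) = 0.27·0.999804 + 0.49·0.416667 + 0.24·0.66025 = 0.632574.

0.633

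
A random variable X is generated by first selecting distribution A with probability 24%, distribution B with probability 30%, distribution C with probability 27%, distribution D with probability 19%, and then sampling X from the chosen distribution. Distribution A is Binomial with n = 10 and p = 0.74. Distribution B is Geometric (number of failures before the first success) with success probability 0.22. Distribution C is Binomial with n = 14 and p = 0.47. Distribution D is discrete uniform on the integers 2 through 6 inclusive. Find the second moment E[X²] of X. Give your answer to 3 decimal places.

For each component E[X²] = Var + (mean)², giving A: 56.684; B: 28.686; C: 46.7838; D: 18.
Overall E[X²] = 0.24·56.684 + 0.3·28.686 + 0.27·46.7838 + 0.19·18 = 38.2616.

38.262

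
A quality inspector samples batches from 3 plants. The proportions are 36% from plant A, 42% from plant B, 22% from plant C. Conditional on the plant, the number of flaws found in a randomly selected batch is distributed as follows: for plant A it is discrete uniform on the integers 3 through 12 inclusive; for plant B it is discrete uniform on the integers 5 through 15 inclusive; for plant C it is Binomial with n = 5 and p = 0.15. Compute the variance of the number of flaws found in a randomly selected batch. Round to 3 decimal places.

Per component, A: μ=7.5, E[X²]=64.5; B: μ=10, E[X²]=110; C: μ=0.75, E[X²]=1.2.
E[X] = 0.36·7.5 + 0.42·10 + 0.22·0.75 = 7.065.
E[X²] = 0.36·64.5 + 0.42·110 + 0.22·1.2 = 69.684.
Var(X) = E[X²] − (E[X])² = 69.684 − 49.9142 = 19.7698.

19.770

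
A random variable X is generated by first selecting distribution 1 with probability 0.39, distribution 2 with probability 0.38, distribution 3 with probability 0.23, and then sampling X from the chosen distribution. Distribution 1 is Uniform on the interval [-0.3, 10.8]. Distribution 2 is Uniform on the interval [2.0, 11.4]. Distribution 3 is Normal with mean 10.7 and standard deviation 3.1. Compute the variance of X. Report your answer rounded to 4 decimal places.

13.3870

Per component, 1: μ=5.25, E[X²]=37.83; 2: μ=6.7, E[X²]=52.2533; 3: μ=10.7, E[X²]=124.1.
E[X] = 0.39·5.25 + 0.38·6.7 + 0.23·10.7 = 7.0545.
E[X²] = 0.39·37.83 + 0.38·52.2533 + 0.23·124.1 = 63.153.
Var(X) = E[X²] − (E[X])² = 63.153 − 49.766 = 13.387.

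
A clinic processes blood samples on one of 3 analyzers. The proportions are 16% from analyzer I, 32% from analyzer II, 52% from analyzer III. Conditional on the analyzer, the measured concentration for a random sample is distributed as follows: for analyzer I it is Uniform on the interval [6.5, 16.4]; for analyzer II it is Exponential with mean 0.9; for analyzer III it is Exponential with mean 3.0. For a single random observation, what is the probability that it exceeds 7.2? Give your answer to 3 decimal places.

0.196

Conditional on each analyzer, P(X > 7.2): I: 0.929293; II: 0.000335463; III: 0.090718.
By total probability, P(X > 7.2) = 0.16·0.929293 + 0.32·0.000335463 + 0.52·0.090718 = 0.195968.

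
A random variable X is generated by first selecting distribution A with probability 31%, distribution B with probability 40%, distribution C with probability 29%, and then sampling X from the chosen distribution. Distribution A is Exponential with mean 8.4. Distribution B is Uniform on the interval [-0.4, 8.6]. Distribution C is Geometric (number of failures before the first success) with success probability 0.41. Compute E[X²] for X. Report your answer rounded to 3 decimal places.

For each component E[X²] = Var + (mean)², giving A: 141.12; B: 23.56; C: 5.58061.
Overall E[X²] = 0.31·141.12 + 0.4·23.56 + 0.29·5.58061 = 54.7896.

54.790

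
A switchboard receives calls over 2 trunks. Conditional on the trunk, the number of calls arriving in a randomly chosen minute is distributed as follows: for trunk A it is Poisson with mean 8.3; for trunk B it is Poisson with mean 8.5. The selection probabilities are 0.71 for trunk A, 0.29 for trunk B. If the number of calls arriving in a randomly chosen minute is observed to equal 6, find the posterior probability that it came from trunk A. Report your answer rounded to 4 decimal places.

0.7216

Likelihoods P(X=6 | ·): A: 0.112847; B: 0.106581.
Posterior ∝ prior × likelihood. Numerator for A: 0.71·0.112847 = 0.0801217.
Normalizing constant: 0.71·0.112847 + 0.29·0.106581 = 0.11103.
P(A | observation) = 0.0801217 / 0.11103 = 0.721622.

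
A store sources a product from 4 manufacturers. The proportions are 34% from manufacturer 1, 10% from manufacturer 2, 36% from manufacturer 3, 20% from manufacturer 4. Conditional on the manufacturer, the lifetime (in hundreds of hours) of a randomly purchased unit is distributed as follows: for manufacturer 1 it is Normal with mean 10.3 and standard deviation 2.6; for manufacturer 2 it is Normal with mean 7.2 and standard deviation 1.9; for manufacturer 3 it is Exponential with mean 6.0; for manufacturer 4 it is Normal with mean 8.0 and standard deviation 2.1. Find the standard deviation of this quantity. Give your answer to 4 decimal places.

4.4501

Per component, 1: μ=10.3, E[X²]=112.85; 2: μ=7.2, E[X²]=55.45; 3: μ=6, E[X²]=72; 4: μ=8, E[X²]=68.41.
E[X] = 0.34·10.3 + 0.1·7.2 + 0.36·6 + 0.2·8 = 7.982.
E[X²] = 0.34·112.85 + 0.1·55.45 + 0.36·72 + 0.2·68.41 = 83.516.
Var(X) = E[X²] − (E[X])² = 83.516 − 63.7123 = 19.8037.
SD(X) = √19.8037 = 4.45013.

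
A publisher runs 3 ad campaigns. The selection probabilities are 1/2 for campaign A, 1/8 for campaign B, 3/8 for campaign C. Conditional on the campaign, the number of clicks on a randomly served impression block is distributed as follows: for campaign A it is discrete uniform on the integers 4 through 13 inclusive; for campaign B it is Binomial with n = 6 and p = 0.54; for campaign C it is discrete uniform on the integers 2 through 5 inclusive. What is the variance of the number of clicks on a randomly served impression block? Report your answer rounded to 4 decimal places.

11.1999

Per component, A: μ=8.5, E[X²]=80.5; B: μ=3.24, E[X²]=11.988; C: μ=3.5, E[X²]=13.5.
E[X] = 0.5·8.5 + 0.125·3.24 + 0.375·3.5 = 5.9675.
E[X²] = 0.5·80.5 + 0.125·11.988 + 0.375·13.5 = 46.811.
Var(X) = E[X²] − (E[X])² = 46.811 − 35.6111 = 11.1999.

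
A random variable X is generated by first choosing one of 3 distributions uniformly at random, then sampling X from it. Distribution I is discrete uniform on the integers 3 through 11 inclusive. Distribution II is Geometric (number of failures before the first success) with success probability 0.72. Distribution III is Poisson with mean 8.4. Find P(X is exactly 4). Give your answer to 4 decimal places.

0.0541

Conditional on each component, P(X = 4): I: 0.111111; II: 0.00442552; III: 0.0466479.
By total probability, P(X = 4) = 0.333333·0.111111 + 0.333333·0.00442552 + 0.333333·0.0466479 = 0.0540615.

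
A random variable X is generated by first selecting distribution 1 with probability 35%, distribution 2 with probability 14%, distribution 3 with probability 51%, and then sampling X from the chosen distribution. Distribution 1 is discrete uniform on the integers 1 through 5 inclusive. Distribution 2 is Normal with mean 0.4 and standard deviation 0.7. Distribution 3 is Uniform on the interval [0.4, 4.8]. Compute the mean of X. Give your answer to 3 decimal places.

2.432

Component means — 1: 3; 2: 0.4; 3: 2.6.
E[X] = 0.35·3 + 0.14·0.4 + 0.51·2.6 = 2.432.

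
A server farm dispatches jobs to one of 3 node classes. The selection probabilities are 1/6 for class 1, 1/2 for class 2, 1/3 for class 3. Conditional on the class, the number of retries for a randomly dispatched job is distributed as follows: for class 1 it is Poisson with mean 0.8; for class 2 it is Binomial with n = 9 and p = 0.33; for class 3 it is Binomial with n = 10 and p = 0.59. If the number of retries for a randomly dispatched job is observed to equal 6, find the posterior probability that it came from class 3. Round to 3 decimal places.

0.836

Likelihoods P(X=6 | ·): 1: 0.000163596; 2: 0.0326278; 3: 0.250303.
Posterior ∝ prior × likelihood. Numerator for 3: 0.333333·0.250303 = 0.0834345.
Normalizing constant: 0.166667·0.000163596 + 0.5·0.0326278 + 0.333333·0.250303 = 0.0997756.
P(3 | observation) = 0.0834345 / 0.0997756 = 0.836221.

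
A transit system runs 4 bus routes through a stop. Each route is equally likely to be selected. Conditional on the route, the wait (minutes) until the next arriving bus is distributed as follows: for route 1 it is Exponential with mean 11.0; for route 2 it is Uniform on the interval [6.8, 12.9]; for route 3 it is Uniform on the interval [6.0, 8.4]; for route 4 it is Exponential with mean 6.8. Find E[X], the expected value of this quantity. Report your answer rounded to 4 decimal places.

Component means — 1: 11; 2: 9.85; 3: 7.2; 4: 6.8.
E[X] = 0.25·11 + 0.25·9.85 + 0.25·7.2 + 0.25·6.8 = 8.7125.

8.7125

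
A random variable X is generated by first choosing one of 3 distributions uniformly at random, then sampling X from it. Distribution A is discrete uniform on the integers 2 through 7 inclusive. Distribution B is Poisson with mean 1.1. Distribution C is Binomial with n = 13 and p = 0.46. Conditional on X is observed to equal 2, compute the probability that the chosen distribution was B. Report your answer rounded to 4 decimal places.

0.5206

Likelihoods P(X=2 | ·): A: 0.166667; B: 0.201387; C: 0.0187906.
Posterior ∝ prior × likelihood. Numerator for B: 0.333333·0.201387 = 0.067129.
Normalizing constant: 0.333333·0.166667 + 0.333333·0.201387 + 0.333333·0.0187906 = 0.128948.
P(B | observation) = 0.067129 / 0.128948 = 0.520589.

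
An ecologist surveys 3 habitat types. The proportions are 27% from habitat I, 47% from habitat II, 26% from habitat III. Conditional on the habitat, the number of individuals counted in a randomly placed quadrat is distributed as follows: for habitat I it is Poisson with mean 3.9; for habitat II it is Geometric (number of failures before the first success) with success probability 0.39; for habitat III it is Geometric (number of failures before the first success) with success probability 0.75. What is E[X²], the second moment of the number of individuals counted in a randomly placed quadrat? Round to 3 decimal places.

8.339

For each component E[X²] = Var + (mean)², giving I: 19.11; II: 6.45694; III: 0.555556.
Overall E[X²] = 0.27·19.11 + 0.47·6.45694 + 0.26·0.555556 = 8.3389.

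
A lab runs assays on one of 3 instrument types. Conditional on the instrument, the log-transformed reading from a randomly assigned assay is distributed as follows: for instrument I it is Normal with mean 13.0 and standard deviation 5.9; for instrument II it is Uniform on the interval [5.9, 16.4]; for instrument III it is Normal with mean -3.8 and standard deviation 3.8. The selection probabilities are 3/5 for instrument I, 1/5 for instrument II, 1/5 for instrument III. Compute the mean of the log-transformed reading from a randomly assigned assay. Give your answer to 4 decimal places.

9.2700

Component means — I: 13; II: 11.15; III: -3.8.
E[X] = 0.6·13 + 0.2·11.15 + 0.2·-3.8 = 9.27.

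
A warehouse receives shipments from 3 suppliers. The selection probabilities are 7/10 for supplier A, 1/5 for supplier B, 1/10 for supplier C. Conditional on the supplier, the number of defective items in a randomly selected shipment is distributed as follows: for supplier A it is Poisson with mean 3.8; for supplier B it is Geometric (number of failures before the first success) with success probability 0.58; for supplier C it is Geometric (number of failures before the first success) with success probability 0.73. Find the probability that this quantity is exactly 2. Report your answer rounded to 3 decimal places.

0.139

Conditional on each supplier, P(X = 2): A: 0.161517; B: 0.102312; C: 0.053217.
By total probability, P(X = 2) = 0.7·0.161517 + 0.2·0.102312 + 0.1·0.053217 = 0.138846.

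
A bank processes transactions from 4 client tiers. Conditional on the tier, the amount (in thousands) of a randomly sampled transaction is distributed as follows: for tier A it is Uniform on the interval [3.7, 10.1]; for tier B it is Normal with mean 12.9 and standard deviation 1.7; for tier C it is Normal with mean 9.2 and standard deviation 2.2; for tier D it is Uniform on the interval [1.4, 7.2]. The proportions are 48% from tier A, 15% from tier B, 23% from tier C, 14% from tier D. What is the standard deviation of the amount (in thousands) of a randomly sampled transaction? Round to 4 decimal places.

Per component, A: μ=6.9, E[X²]=51.0233; B: μ=12.9, E[X²]=169.3; C: μ=9.2, E[X²]=89.48; D: μ=4.3, E[X²]=21.2933.
E[X] = 0.48·6.9 + 0.15·12.9 + 0.23·9.2 + 0.14·4.3 = 7.965.
E[X²] = 0.48·51.0233 + 0.15·169.3 + 0.23·89.48 + 0.14·21.2933 = 73.4477.
Var(X) = E[X²] − (E[X])² = 73.4477 − 63.4412 = 10.0064.
SD(X) = √10.0064 = 3.1633.

3.1633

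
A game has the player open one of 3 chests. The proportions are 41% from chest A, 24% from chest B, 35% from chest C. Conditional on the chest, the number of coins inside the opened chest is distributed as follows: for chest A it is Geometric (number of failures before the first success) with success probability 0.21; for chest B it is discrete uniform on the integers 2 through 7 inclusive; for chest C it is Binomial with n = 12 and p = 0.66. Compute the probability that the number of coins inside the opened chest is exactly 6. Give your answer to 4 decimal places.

Conditional on each chest, P(X = 6): A: 0.0510484; B: 0.166667; C: 0.11798.
By total probability, P(X = 6) = 0.41·0.0510484 + 0.24·0.166667 + 0.35·0.11798 = 0.102223.

0.1022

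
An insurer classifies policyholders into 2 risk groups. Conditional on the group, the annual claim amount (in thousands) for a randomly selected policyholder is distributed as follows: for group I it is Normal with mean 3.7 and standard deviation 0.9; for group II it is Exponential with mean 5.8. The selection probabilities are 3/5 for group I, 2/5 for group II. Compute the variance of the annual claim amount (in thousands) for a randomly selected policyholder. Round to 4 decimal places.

Per component, I: μ=3.7, E[X²]=14.5; II: μ=5.8, E[X²]=67.28.
E[X] = 0.6·3.7 + 0.4·5.8 = 4.54.
E[X²] = 0.6·14.5 + 0.4·67.28 = 35.612.
Var(X) = E[X²] − (E[X])² = 35.612 − 20.6116 = 15.0004.

15.0004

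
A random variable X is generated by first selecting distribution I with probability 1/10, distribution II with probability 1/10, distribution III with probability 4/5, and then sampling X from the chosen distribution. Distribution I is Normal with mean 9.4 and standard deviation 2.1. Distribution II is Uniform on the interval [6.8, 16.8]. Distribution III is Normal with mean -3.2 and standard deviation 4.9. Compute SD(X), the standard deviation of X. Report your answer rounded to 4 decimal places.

Per component, I: μ=9.4, E[X²]=92.77; II: μ=11.8, E[X²]=147.573; III: μ=-3.2, E[X²]=34.25.
E[X] = 0.1·9.4 + 0.1·11.8 + 0.8·-3.2 = -0.44.
E[X²] = 0.1·92.77 + 0.1·147.573 + 0.8·34.25 = 51.4343.
Var(X) = E[X²] − (E[X])² = 51.4343 − 0.1936 = 51.2407.
SD(X) = √51.2407 = 7.15826.

7.1583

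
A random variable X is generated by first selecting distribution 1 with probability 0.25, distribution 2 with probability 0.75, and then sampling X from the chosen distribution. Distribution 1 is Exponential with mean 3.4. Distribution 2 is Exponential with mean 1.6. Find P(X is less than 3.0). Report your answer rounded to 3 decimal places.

Conditional on each component, P(X < 3.0): 1: 0.586192; 2: 0.846645.
By total probability, P(X < 3.0) = 0.25·0.586192 + 0.75·0.846645 = 0.781532.

0.782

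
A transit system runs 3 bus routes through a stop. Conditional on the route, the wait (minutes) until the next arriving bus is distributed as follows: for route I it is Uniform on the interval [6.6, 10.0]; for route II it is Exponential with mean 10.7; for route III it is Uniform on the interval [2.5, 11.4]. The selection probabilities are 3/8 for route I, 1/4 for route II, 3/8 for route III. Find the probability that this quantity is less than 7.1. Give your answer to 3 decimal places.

Conditional on each route, P(X < 7.1): I: 0.147059; II: 0.484981; III: 0.516854.
By total probability, P(X < 7.1) = 0.375·0.147059 + 0.25·0.484981 + 0.375·0.516854 = 0.370213.

0.370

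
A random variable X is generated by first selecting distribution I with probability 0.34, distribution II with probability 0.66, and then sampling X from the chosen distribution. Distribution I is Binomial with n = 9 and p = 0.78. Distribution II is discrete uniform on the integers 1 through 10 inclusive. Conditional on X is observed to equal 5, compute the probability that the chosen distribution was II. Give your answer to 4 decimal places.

Likelihoods P(X=5 | ·): I: 0.0852186; II: 0.1.
Posterior ∝ prior × likelihood. Numerator for II: 0.66·0.1 = 0.066.
Normalizing constant: 0.34·0.0852186 + 0.66·0.1 = 0.0949743.
P(II | observation) = 0.066 / 0.0949743 = 0.694925.

0.6949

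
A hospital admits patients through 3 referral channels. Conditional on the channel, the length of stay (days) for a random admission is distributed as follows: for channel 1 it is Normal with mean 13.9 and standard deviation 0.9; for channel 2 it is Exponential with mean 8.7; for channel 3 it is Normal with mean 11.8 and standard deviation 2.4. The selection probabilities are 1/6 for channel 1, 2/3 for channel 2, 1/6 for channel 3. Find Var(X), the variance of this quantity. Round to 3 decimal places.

Per component, 1: μ=13.9, E[X²]=194.02; 2: μ=8.7, E[X²]=151.38; 3: μ=11.8, E[X²]=145.
E[X] = 0.166667·13.9 + 0.666667·8.7 + 0.166667·11.8 = 10.0833.
E[X²] = 0.166667·194.02 + 0.666667·151.38 + 0.166667·145 = 157.423.
Var(X) = E[X²] − (E[X])² = 157.423 − 101.674 = 55.7497.

55.750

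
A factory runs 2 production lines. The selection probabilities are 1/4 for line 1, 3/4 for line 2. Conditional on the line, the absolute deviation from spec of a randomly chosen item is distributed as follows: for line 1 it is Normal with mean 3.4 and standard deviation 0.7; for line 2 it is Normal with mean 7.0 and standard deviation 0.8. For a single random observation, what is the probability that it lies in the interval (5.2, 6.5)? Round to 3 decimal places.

Conditional on each line, P(5.2 < X < 6.5): 1: 0.00505925; 2: 0.253761.
By total probability, P(5.2 < X < 6.5) = 0.25·0.00505925 + 0.75·0.253761 = 0.191586.

0.192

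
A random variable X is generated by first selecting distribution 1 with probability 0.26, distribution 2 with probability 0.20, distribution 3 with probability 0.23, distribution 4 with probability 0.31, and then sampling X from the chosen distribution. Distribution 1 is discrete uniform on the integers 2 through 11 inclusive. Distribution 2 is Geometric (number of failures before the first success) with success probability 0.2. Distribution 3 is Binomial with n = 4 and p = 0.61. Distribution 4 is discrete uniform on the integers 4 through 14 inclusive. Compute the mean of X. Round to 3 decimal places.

Component means — 1: 6.5; 2: 4; 3: 2.44; 4: 9.
E[X] = 0.26·6.5 + 0.2·4 + 0.23·2.44 + 0.31·9 = 5.8412.

5.841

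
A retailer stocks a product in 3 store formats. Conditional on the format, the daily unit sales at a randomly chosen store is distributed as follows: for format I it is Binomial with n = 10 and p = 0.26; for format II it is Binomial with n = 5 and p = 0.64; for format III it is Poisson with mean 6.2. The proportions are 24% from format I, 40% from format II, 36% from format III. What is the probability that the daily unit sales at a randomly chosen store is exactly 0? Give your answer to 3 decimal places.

Conditional on each format, P(X = 0): I: 0.0492399; II: 0.00604662; III: 0.00202943.
By total probability, P(X = 0) = 0.24·0.0492399 + 0.4·0.00604662 + 0.36·0.00202943 = 0.0149668.

0.015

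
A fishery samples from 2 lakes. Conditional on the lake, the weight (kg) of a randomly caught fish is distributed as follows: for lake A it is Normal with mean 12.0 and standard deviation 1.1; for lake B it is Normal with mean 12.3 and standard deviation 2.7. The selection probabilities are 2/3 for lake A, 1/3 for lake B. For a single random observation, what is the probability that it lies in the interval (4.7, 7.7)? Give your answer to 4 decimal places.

Conditional on each lake, P(4.7 < X < 7.7): A: 4.6322e-05; B: 0.041778.
By total probability, P(4.7 < X < 7.7) = 0.666667·4.6322e-05 + 0.333333·0.041778 = 0.0139569.

0.0140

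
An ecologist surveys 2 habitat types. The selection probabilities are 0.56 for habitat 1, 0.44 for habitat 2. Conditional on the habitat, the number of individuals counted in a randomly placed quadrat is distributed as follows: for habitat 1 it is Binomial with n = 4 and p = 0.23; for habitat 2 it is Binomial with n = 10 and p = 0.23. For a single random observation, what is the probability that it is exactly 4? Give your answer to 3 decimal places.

Conditional on each habitat, P(X = 4): 1: 0.00279841; 2: 0.122483.
By total probability, P(X = 4) = 0.56·0.00279841 + 0.44·0.122483 = 0.0554595.

0.055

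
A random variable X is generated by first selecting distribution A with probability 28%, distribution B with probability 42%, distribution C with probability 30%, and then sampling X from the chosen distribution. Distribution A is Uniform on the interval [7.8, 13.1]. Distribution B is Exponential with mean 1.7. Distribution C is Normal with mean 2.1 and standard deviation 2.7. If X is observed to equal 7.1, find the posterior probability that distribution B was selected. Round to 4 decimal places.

Likelihoods f(7.1 | ·): A: 0; B: 0.00903094; C: 0.0265994.
Posterior ∝ prior × likelihood. Numerator for B: 0.42·0.00903094 = 0.00379299.
Normalizing constant: 0.28·0 + 0.42·0.00903094 + 0.3·0.0265994 = 0.0117728.
P(B | observation) = 0.00379299 / 0.0117728 = 0.322183.

0.3222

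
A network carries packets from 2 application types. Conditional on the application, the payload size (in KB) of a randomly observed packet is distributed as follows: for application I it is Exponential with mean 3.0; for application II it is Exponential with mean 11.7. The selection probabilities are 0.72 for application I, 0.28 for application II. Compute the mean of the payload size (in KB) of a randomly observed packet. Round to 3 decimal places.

Component means — I: 3; II: 11.7.
E[X] = 0.72·3 + 0.28·11.7 = 5.436.

5.436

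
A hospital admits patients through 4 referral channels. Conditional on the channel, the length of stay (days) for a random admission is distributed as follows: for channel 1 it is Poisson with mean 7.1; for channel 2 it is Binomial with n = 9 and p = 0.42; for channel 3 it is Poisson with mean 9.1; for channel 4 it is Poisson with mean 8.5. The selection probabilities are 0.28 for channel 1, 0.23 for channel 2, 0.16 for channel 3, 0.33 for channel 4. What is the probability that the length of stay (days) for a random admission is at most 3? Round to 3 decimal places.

Conditional on each channel, P(X ≤ 3): 1: 0.0766991; 2: 0.432968; 3: 0.019776; 4: 0.0301091.
By total probability, P(X ≤ 3) = 0.28·0.0766991 + 0.23·0.432968 + 0.16·0.019776 + 0.33·0.0301091 = 0.134158.

0.134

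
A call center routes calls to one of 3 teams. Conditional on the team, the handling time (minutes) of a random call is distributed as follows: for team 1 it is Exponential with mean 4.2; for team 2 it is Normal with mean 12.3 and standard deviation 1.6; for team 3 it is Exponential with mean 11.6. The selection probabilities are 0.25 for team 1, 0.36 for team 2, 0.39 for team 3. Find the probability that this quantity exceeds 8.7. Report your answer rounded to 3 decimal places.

Conditional on each team, P(X > 8.7): 1: 0.126006; 2: 0.987776; 3: 0.472367.
By total probability, P(X > 8.7) = 0.25·0.126006 + 0.36·0.987776 + 0.39·0.472367 = 0.571324.

0.571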